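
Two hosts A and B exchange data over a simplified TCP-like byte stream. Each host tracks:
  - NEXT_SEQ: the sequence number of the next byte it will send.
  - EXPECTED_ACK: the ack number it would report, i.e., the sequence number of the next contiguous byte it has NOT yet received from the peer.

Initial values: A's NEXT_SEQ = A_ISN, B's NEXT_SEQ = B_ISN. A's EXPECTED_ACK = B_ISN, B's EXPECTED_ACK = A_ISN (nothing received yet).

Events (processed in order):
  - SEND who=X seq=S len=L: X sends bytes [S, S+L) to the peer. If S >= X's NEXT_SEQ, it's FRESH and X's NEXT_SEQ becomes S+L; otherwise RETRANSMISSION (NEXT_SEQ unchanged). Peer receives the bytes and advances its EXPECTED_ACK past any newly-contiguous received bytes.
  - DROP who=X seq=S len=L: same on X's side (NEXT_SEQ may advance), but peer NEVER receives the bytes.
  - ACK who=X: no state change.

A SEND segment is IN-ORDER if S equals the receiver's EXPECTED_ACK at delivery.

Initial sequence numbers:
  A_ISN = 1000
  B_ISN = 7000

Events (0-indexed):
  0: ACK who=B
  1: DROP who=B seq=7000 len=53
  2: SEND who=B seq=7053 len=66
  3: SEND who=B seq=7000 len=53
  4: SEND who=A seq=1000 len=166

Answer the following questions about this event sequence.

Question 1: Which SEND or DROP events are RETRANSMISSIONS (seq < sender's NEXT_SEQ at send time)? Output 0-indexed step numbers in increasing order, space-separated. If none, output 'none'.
Step 1: DROP seq=7000 -> fresh
Step 2: SEND seq=7053 -> fresh
Step 3: SEND seq=7000 -> retransmit
Step 4: SEND seq=1000 -> fresh

Answer: 3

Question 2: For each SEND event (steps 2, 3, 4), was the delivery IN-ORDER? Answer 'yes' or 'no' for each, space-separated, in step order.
Step 2: SEND seq=7053 -> out-of-order
Step 3: SEND seq=7000 -> in-order
Step 4: SEND seq=1000 -> in-order

Answer: no yes yes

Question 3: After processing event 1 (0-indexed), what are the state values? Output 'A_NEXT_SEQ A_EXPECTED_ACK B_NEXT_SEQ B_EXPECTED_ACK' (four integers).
After event 0: A_seq=1000 A_ack=7000 B_seq=7000 B_ack=1000
After event 1: A_seq=1000 A_ack=7000 B_seq=7053 B_ack=1000

1000 7000 7053 1000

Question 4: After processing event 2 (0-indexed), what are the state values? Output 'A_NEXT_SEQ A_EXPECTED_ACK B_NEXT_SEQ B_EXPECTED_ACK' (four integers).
After event 0: A_seq=1000 A_ack=7000 B_seq=7000 B_ack=1000
After event 1: A_seq=1000 A_ack=7000 B_seq=7053 B_ack=1000
After event 2: A_seq=1000 A_ack=7000 B_seq=7119 B_ack=1000

1000 7000 7119 1000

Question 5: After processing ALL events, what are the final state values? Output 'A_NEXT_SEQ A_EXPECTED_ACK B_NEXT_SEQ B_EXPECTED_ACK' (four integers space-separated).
After event 0: A_seq=1000 A_ack=7000 B_seq=7000 B_ack=1000
After event 1: A_seq=1000 A_ack=7000 B_seq=7053 B_ack=1000
After event 2: A_seq=1000 A_ack=7000 B_seq=7119 B_ack=1000
After event 3: A_seq=1000 A_ack=7119 B_seq=7119 B_ack=1000
After event 4: A_seq=1166 A_ack=7119 B_seq=7119 B_ack=1166

Answer: 1166 7119 7119 1166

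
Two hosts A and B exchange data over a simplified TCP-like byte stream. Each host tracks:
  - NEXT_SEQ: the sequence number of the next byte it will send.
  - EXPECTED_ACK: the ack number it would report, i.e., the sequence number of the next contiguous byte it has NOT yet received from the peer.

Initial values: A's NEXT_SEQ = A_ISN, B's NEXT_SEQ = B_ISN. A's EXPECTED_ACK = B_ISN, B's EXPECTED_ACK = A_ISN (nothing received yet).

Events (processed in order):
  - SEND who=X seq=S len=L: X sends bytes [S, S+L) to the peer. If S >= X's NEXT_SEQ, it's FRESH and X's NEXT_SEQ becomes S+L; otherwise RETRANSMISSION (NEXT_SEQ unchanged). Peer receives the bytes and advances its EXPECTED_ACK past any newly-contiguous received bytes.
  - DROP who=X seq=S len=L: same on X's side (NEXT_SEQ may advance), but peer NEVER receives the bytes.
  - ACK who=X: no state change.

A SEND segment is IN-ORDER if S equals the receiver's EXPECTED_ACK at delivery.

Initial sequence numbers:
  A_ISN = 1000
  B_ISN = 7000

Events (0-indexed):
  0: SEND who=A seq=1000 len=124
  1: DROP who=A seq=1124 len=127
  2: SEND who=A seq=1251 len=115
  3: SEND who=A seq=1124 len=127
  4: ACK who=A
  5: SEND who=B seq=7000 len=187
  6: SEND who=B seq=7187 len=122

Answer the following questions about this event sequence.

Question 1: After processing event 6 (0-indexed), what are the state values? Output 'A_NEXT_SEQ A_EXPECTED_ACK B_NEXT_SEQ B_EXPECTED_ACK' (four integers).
After event 0: A_seq=1124 A_ack=7000 B_seq=7000 B_ack=1124
After event 1: A_seq=1251 A_ack=7000 B_seq=7000 B_ack=1124
After event 2: A_seq=1366 A_ack=7000 B_seq=7000 B_ack=1124
After event 3: A_seq=1366 A_ack=7000 B_seq=7000 B_ack=1366
After event 4: A_seq=1366 A_ack=7000 B_seq=7000 B_ack=1366
After event 5: A_seq=1366 A_ack=7187 B_seq=7187 B_ack=1366
After event 6: A_seq=1366 A_ack=7309 B_seq=7309 B_ack=1366

1366 7309 7309 1366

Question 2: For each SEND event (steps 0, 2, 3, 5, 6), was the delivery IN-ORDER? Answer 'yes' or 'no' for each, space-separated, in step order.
Answer: yes no yes yes yes

Derivation:
Step 0: SEND seq=1000 -> in-order
Step 2: SEND seq=1251 -> out-of-order
Step 3: SEND seq=1124 -> in-order
Step 5: SEND seq=7000 -> in-order
Step 6: SEND seq=7187 -> in-order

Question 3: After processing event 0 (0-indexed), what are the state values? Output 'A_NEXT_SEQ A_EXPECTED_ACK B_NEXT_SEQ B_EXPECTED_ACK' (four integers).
After event 0: A_seq=1124 A_ack=7000 B_seq=7000 B_ack=1124

1124 7000 7000 1124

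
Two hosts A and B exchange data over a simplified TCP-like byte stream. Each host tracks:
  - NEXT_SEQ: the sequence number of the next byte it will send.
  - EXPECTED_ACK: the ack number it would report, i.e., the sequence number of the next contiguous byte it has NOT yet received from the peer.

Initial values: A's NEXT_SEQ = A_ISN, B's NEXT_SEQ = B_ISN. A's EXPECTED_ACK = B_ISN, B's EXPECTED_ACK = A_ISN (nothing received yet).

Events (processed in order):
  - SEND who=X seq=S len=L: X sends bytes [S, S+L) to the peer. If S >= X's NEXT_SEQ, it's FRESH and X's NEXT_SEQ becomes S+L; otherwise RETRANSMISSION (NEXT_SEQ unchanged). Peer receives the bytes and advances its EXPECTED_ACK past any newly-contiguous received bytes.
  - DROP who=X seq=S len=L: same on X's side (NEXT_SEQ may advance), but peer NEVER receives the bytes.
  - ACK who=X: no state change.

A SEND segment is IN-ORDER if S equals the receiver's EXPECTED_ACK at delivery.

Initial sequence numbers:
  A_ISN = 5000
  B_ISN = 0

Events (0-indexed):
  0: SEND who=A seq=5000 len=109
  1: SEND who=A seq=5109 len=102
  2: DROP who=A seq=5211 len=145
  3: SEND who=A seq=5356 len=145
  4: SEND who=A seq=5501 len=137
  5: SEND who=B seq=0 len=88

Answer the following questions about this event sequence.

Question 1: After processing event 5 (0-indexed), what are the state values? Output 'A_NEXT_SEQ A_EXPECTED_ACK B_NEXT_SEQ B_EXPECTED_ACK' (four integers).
After event 0: A_seq=5109 A_ack=0 B_seq=0 B_ack=5109
After event 1: A_seq=5211 A_ack=0 B_seq=0 B_ack=5211
After event 2: A_seq=5356 A_ack=0 B_seq=0 B_ack=5211
After event 3: A_seq=5501 A_ack=0 B_seq=0 B_ack=5211
After event 4: A_seq=5638 A_ack=0 B_seq=0 B_ack=5211
After event 5: A_seq=5638 A_ack=88 B_seq=88 B_ack=5211

5638 88 88 5211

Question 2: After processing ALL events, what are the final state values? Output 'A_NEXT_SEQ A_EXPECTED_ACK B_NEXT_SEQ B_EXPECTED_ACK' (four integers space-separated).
Answer: 5638 88 88 5211

Derivation:
After event 0: A_seq=5109 A_ack=0 B_seq=0 B_ack=5109
After event 1: A_seq=5211 A_ack=0 B_seq=0 B_ack=5211
After event 2: A_seq=5356 A_ack=0 B_seq=0 B_ack=5211
After event 3: A_seq=5501 A_ack=0 B_seq=0 B_ack=5211
After event 4: A_seq=5638 A_ack=0 B_seq=0 B_ack=5211
After event 5: A_seq=5638 A_ack=88 B_seq=88 B_ack=5211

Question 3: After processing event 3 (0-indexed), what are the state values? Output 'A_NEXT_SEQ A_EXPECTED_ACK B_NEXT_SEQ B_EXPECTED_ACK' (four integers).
After event 0: A_seq=5109 A_ack=0 B_seq=0 B_ack=5109
After event 1: A_seq=5211 A_ack=0 B_seq=0 B_ack=5211
After event 2: A_seq=5356 A_ack=0 B_seq=0 B_ack=5211
After event 3: A_seq=5501 A_ack=0 B_seq=0 B_ack=5211

5501 0 0 5211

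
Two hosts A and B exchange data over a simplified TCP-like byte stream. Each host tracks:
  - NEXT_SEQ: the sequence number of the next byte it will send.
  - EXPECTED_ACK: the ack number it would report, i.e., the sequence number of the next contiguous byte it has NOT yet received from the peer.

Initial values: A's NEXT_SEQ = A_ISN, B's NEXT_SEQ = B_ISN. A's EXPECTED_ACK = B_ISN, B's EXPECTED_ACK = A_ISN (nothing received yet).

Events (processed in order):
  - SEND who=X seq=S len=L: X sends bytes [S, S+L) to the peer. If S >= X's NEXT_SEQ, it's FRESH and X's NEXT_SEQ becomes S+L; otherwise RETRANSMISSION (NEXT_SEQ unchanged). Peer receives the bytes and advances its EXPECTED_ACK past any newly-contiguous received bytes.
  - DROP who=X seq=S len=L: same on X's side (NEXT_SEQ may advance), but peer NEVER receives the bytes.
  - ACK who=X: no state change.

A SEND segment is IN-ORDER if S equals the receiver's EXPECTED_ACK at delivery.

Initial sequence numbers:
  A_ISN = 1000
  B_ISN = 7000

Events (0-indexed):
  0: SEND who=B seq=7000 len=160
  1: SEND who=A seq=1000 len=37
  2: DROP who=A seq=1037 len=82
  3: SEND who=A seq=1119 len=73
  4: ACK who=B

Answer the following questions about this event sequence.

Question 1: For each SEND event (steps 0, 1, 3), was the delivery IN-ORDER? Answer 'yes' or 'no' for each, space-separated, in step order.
Answer: yes yes no

Derivation:
Step 0: SEND seq=7000 -> in-order
Step 1: SEND seq=1000 -> in-order
Step 3: SEND seq=1119 -> out-of-order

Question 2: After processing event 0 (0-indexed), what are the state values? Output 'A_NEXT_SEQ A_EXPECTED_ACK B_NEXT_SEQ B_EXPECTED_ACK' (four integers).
After event 0: A_seq=1000 A_ack=7160 B_seq=7160 B_ack=1000

1000 7160 7160 1000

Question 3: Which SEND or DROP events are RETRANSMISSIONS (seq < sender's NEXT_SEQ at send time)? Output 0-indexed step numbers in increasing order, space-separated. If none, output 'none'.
Step 0: SEND seq=7000 -> fresh
Step 1: SEND seq=1000 -> fresh
Step 2: DROP seq=1037 -> fresh
Step 3: SEND seq=1119 -> fresh

Answer: none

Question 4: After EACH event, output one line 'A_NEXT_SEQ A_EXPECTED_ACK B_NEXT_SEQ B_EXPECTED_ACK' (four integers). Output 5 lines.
1000 7160 7160 1000
1037 7160 7160 1037
1119 7160 7160 1037
1192 7160 7160 1037
1192 7160 7160 1037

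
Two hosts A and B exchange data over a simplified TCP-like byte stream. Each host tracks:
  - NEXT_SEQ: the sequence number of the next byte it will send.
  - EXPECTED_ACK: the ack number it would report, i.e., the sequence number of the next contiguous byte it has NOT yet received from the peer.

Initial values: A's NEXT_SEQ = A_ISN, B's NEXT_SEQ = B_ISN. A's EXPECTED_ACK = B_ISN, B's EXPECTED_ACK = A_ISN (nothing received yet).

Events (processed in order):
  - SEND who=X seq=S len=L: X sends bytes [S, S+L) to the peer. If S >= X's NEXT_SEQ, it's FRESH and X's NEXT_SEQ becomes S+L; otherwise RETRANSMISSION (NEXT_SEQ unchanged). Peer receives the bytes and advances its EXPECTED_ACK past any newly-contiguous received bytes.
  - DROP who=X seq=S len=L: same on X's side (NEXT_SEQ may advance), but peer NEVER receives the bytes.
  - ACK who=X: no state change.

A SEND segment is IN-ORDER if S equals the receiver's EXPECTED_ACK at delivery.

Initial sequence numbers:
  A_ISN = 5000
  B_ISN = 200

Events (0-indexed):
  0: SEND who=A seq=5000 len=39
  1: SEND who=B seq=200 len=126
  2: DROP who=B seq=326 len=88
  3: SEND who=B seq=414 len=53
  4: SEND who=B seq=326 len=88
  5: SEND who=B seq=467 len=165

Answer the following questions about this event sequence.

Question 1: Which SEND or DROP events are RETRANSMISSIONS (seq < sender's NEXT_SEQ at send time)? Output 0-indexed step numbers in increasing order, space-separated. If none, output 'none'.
Answer: 4

Derivation:
Step 0: SEND seq=5000 -> fresh
Step 1: SEND seq=200 -> fresh
Step 2: DROP seq=326 -> fresh
Step 3: SEND seq=414 -> fresh
Step 4: SEND seq=326 -> retransmit
Step 5: SEND seq=467 -> fresh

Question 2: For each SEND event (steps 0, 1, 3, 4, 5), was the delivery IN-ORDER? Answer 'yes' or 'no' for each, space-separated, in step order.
Step 0: SEND seq=5000 -> in-order
Step 1: SEND seq=200 -> in-order
Step 3: SEND seq=414 -> out-of-order
Step 4: SEND seq=326 -> in-order
Step 5: SEND seq=467 -> in-order

Answer: yes yes no yes yes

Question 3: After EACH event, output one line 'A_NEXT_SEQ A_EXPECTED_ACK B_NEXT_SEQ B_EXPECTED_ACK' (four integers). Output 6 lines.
5039 200 200 5039
5039 326 326 5039
5039 326 414 5039
5039 326 467 5039
5039 467 467 5039
5039 632 632 5039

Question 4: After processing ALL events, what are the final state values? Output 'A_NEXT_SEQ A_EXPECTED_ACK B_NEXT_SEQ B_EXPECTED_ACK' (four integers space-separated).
Answer: 5039 632 632 5039

Derivation:
After event 0: A_seq=5039 A_ack=200 B_seq=200 B_ack=5039
After event 1: A_seq=5039 A_ack=326 B_seq=326 B_ack=5039
After event 2: A_seq=5039 A_ack=326 B_seq=414 B_ack=5039
After event 3: A_seq=5039 A_ack=326 B_seq=467 B_ack=5039
After event 4: A_seq=5039 A_ack=467 B_seq=467 B_ack=5039
After event 5: A_seq=5039 A_ack=632 B_seq=632 B_ack=5039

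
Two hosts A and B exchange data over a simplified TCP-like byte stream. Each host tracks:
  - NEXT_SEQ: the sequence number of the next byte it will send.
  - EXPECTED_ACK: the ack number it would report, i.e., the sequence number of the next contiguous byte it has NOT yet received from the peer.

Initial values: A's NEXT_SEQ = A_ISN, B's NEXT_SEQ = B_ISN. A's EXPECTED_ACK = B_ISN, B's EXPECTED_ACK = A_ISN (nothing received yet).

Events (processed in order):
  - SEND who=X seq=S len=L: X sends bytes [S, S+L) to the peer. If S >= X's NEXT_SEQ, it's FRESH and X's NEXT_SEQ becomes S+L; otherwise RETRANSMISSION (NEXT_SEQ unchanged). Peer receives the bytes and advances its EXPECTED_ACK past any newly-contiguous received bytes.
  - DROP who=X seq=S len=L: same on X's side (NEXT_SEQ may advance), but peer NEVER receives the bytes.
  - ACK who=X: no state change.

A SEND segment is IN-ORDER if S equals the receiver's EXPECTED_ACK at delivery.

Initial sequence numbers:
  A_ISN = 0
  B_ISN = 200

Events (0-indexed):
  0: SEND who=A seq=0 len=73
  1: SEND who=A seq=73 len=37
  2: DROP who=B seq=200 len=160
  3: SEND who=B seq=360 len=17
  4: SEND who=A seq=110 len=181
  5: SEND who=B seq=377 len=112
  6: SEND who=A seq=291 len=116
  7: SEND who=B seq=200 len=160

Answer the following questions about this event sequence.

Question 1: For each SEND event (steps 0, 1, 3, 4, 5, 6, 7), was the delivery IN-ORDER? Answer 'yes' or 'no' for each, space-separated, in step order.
Answer: yes yes no yes no yes yes

Derivation:
Step 0: SEND seq=0 -> in-order
Step 1: SEND seq=73 -> in-order
Step 3: SEND seq=360 -> out-of-order
Step 4: SEND seq=110 -> in-order
Step 5: SEND seq=377 -> out-of-order
Step 6: SEND seq=291 -> in-order
Step 7: SEND seq=200 -> in-order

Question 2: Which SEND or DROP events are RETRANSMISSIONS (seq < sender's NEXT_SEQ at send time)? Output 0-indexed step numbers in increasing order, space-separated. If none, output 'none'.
Answer: 7

Derivation:
Step 0: SEND seq=0 -> fresh
Step 1: SEND seq=73 -> fresh
Step 2: DROP seq=200 -> fresh
Step 3: SEND seq=360 -> fresh
Step 4: SEND seq=110 -> fresh
Step 5: SEND seq=377 -> fresh
Step 6: SEND seq=291 -> fresh
Step 7: SEND seq=200 -> retransmit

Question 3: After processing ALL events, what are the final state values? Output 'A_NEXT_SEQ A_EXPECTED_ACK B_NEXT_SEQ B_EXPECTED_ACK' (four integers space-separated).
After event 0: A_seq=73 A_ack=200 B_seq=200 B_ack=73
After event 1: A_seq=110 A_ack=200 B_seq=200 B_ack=110
After event 2: A_seq=110 A_ack=200 B_seq=360 B_ack=110
After event 3: A_seq=110 A_ack=200 B_seq=377 B_ack=110
After event 4: A_seq=291 A_ack=200 B_seq=377 B_ack=291
After event 5: A_seq=291 A_ack=200 B_seq=489 B_ack=291
After event 6: A_seq=407 A_ack=200 B_seq=489 B_ack=407
After event 7: A_seq=407 A_ack=489 B_seq=489 B_ack=407

Answer: 407 489 489 407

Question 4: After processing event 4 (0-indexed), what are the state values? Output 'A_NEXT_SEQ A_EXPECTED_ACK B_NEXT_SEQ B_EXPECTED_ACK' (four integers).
After event 0: A_seq=73 A_ack=200 B_seq=200 B_ack=73
After event 1: A_seq=110 A_ack=200 B_seq=200 B_ack=110
After event 2: A_seq=110 A_ack=200 B_seq=360 B_ack=110
After event 3: A_seq=110 A_ack=200 B_seq=377 B_ack=110
After event 4: A_seq=291 A_ack=200 B_seq=377 B_ack=291

291 200 377 291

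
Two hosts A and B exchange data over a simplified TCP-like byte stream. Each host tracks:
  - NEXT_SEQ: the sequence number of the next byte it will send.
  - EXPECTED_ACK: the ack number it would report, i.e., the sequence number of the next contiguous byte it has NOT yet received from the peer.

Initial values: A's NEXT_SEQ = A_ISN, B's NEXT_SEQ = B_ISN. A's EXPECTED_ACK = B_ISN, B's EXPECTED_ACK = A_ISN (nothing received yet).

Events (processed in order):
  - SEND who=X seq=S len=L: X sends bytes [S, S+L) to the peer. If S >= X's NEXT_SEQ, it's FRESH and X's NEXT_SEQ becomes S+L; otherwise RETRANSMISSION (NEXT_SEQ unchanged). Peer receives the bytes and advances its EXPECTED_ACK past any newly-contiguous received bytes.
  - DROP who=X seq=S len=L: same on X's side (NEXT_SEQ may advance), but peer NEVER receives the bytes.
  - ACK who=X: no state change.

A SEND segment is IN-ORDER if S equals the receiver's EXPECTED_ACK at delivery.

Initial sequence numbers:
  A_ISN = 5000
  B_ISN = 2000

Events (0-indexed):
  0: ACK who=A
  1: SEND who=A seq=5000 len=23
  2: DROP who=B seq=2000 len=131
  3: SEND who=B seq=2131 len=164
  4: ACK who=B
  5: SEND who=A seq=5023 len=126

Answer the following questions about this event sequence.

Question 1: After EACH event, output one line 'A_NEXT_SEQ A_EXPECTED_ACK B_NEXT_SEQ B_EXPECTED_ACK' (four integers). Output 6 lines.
5000 2000 2000 5000
5023 2000 2000 5023
5023 2000 2131 5023
5023 2000 2295 5023
5023 2000 2295 5023
5149 2000 2295 5149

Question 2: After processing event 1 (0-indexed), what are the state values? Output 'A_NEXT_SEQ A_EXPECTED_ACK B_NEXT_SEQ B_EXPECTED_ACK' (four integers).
After event 0: A_seq=5000 A_ack=2000 B_seq=2000 B_ack=5000
After event 1: A_seq=5023 A_ack=2000 B_seq=2000 B_ack=5023

5023 2000 2000 5023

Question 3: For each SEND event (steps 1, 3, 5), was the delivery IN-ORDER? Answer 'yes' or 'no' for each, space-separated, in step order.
Step 1: SEND seq=5000 -> in-order
Step 3: SEND seq=2131 -> out-of-order
Step 5: SEND seq=5023 -> in-order

Answer: yes no yes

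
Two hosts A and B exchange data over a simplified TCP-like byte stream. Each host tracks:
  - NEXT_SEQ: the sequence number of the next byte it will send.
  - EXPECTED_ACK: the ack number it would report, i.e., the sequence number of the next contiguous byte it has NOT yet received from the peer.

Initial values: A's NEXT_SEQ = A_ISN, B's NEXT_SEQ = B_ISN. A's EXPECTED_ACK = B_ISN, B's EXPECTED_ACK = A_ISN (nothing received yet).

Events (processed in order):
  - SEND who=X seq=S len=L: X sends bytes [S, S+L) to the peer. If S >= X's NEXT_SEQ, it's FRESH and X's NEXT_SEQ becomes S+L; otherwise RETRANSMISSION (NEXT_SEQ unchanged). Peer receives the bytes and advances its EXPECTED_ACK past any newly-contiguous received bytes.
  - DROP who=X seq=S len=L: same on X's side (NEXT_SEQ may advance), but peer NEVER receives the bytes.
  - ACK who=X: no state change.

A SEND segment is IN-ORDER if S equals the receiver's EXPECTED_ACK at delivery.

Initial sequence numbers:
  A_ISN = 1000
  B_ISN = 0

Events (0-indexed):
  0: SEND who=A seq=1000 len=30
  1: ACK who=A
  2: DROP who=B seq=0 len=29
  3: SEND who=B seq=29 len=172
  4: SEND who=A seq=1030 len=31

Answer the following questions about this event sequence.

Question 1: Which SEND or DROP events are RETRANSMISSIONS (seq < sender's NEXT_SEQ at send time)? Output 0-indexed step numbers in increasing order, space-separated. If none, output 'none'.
Answer: none

Derivation:
Step 0: SEND seq=1000 -> fresh
Step 2: DROP seq=0 -> fresh
Step 3: SEND seq=29 -> fresh
Step 4: SEND seq=1030 -> fresh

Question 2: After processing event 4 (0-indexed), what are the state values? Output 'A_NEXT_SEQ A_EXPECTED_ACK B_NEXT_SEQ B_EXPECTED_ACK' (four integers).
After event 0: A_seq=1030 A_ack=0 B_seq=0 B_ack=1030
After event 1: A_seq=1030 A_ack=0 B_seq=0 B_ack=1030
After event 2: A_seq=1030 A_ack=0 B_seq=29 B_ack=1030
After event 3: A_seq=1030 A_ack=0 B_seq=201 B_ack=1030
After event 4: A_seq=1061 A_ack=0 B_seq=201 B_ack=1061

1061 0 201 1061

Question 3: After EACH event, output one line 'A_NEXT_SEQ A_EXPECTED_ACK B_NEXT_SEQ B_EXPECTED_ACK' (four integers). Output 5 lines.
1030 0 0 1030
1030 0 0 1030
1030 0 29 1030
1030 0 201 1030
1061 0 201 1061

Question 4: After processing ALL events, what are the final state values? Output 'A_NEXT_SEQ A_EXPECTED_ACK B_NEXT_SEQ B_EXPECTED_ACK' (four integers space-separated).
After event 0: A_seq=1030 A_ack=0 B_seq=0 B_ack=1030
After event 1: A_seq=1030 A_ack=0 B_seq=0 B_ack=1030
After event 2: A_seq=1030 A_ack=0 B_seq=29 B_ack=1030
After event 3: A_seq=1030 A_ack=0 B_seq=201 B_ack=1030
After event 4: A_seq=1061 A_ack=0 B_seq=201 B_ack=1061

Answer: 1061 0 201 1061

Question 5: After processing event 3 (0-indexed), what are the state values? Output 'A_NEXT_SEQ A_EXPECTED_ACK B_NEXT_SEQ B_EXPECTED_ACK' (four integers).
After event 0: A_seq=1030 A_ack=0 B_seq=0 B_ack=1030
After event 1: A_seq=1030 A_ack=0 B_seq=0 B_ack=1030
After event 2: A_seq=1030 A_ack=0 B_seq=29 B_ack=1030
After event 3: A_seq=1030 A_ack=0 B_seq=201 B_ack=1030

1030 0 201 1030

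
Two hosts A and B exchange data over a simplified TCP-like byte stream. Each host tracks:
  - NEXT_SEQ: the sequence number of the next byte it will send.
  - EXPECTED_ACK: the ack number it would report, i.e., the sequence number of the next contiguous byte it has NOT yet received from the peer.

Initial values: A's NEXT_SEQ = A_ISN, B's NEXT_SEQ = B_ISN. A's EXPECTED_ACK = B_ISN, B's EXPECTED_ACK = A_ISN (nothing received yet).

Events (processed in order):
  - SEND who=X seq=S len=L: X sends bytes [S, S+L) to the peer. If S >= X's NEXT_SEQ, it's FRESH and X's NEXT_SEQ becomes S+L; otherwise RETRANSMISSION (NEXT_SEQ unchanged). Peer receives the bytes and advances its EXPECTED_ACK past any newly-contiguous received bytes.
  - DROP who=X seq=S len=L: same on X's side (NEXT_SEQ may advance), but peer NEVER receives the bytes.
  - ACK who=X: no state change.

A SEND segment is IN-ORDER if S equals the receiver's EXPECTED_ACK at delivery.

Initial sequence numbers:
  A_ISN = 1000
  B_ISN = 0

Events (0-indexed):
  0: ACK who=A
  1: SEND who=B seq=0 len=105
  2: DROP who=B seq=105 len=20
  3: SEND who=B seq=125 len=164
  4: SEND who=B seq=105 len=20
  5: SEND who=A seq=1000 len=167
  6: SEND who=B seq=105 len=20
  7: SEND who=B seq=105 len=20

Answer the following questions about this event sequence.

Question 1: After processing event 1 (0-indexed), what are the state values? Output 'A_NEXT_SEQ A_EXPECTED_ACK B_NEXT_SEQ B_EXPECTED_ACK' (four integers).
After event 0: A_seq=1000 A_ack=0 B_seq=0 B_ack=1000
After event 1: A_seq=1000 A_ack=105 B_seq=105 B_ack=1000

1000 105 105 1000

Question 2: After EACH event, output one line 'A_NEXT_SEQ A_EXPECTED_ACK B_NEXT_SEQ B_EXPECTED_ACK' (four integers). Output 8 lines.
1000 0 0 1000
1000 105 105 1000
1000 105 125 1000
1000 105 289 1000
1000 289 289 1000
1167 289 289 1167
1167 289 289 1167
1167 289 289 1167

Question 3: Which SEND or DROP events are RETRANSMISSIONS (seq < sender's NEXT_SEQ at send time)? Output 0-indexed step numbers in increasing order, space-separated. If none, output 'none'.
Answer: 4 6 7

Derivation:
Step 1: SEND seq=0 -> fresh
Step 2: DROP seq=105 -> fresh
Step 3: SEND seq=125 -> fresh
Step 4: SEND seq=105 -> retransmit
Step 5: SEND seq=1000 -> fresh
Step 6: SEND seq=105 -> retransmit
Step 7: SEND seq=105 -> retransmit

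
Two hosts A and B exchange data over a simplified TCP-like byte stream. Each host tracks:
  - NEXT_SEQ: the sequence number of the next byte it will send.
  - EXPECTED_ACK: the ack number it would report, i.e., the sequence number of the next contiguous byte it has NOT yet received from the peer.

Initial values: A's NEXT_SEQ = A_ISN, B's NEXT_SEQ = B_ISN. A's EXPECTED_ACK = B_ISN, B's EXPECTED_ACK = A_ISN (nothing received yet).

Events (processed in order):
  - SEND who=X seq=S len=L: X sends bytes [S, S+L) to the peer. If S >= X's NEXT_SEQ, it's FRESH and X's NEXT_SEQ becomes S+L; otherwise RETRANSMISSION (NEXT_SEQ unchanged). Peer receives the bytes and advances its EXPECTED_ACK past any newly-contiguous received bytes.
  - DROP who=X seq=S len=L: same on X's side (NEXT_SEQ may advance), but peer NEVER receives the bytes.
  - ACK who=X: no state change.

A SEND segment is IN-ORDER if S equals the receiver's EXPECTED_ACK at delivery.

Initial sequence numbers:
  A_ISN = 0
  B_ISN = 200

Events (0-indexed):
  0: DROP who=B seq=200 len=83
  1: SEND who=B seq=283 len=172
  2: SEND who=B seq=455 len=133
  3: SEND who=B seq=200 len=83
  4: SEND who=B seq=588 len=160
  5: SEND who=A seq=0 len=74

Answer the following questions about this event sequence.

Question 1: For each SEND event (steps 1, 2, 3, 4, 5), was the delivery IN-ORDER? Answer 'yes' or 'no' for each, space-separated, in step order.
Answer: no no yes yes yes

Derivation:
Step 1: SEND seq=283 -> out-of-order
Step 2: SEND seq=455 -> out-of-order
Step 3: SEND seq=200 -> in-order
Step 4: SEND seq=588 -> in-order
Step 5: SEND seq=0 -> in-order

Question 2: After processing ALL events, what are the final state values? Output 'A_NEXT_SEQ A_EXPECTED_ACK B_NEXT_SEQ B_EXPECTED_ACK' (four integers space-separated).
Answer: 74 748 748 74

Derivation:
After event 0: A_seq=0 A_ack=200 B_seq=283 B_ack=0
After event 1: A_seq=0 A_ack=200 B_seq=455 B_ack=0
After event 2: A_seq=0 A_ack=200 B_seq=588 B_ack=0
After event 3: A_seq=0 A_ack=588 B_seq=588 B_ack=0
After event 4: A_seq=0 A_ack=748 B_seq=748 B_ack=0
After event 5: A_seq=74 A_ack=748 B_seq=748 B_ack=74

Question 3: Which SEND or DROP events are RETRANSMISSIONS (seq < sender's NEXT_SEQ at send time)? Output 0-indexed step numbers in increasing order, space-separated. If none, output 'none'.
Answer: 3

Derivation:
Step 0: DROP seq=200 -> fresh
Step 1: SEND seq=283 -> fresh
Step 2: SEND seq=455 -> fresh
Step 3: SEND seq=200 -> retransmit
Step 4: SEND seq=588 -> fresh
Step 5: SEND seq=0 -> fresh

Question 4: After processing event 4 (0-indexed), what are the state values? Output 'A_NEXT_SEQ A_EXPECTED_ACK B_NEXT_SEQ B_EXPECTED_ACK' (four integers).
After event 0: A_seq=0 A_ack=200 B_seq=283 B_ack=0
After event 1: A_seq=0 A_ack=200 B_seq=455 B_ack=0
After event 2: A_seq=0 A_ack=200 B_seq=588 B_ack=0
After event 3: A_seq=0 A_ack=588 B_seq=588 B_ack=0
After event 4: A_seq=0 A_ack=748 B_seq=748 B_ack=0

0 748 748 0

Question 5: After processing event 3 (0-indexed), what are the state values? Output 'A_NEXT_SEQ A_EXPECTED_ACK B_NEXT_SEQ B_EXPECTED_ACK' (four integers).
After event 0: A_seq=0 A_ack=200 B_seq=283 B_ack=0
After event 1: A_seq=0 A_ack=200 B_seq=455 B_ack=0
After event 2: A_seq=0 A_ack=200 B_seq=588 B_ack=0
After event 3: A_seq=0 A_ack=588 B_seq=588 B_ack=0

0 588 588 0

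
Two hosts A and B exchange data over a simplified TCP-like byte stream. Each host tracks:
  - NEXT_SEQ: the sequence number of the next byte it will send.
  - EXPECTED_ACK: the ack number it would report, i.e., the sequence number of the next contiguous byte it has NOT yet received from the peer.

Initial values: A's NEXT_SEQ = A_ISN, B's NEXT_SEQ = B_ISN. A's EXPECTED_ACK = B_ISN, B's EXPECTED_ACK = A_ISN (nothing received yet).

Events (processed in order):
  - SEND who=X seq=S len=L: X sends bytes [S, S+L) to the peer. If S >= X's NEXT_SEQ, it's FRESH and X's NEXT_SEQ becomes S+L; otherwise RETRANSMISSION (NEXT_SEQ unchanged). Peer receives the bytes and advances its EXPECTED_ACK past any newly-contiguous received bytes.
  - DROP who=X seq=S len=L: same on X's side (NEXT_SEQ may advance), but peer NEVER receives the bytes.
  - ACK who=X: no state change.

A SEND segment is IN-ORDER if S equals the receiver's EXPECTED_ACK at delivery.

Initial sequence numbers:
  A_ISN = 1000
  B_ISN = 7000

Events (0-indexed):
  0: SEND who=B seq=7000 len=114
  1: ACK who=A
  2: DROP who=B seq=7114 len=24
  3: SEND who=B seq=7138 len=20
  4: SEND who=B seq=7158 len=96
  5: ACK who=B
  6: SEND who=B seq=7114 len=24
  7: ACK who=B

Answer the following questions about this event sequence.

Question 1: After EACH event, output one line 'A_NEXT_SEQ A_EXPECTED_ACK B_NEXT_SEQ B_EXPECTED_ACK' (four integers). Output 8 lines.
1000 7114 7114 1000
1000 7114 7114 1000
1000 7114 7138 1000
1000 7114 7158 1000
1000 7114 7254 1000
1000 7114 7254 1000
1000 7254 7254 1000
1000 7254 7254 1000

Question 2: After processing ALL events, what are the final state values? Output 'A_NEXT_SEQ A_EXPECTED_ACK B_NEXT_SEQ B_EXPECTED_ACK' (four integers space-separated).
Answer: 1000 7254 7254 1000

Derivation:
After event 0: A_seq=1000 A_ack=7114 B_seq=7114 B_ack=1000
After event 1: A_seq=1000 A_ack=7114 B_seq=7114 B_ack=1000
After event 2: A_seq=1000 A_ack=7114 B_seq=7138 B_ack=1000
After event 3: A_seq=1000 A_ack=7114 B_seq=7158 B_ack=1000
After event 4: A_seq=1000 A_ack=7114 B_seq=7254 B_ack=1000
After event 5: A_seq=1000 A_ack=7114 B_seq=7254 B_ack=1000
After event 6: A_seq=1000 A_ack=7254 B_seq=7254 B_ack=1000
After event 7: A_seq=1000 A_ack=7254 B_seq=7254 B_ack=1000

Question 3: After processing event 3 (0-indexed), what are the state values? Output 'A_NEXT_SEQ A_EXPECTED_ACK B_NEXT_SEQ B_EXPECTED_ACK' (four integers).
After event 0: A_seq=1000 A_ack=7114 B_seq=7114 B_ack=1000
After event 1: A_seq=1000 A_ack=7114 B_seq=7114 B_ack=1000
After event 2: A_seq=1000 A_ack=7114 B_seq=7138 B_ack=1000
After event 3: A_seq=1000 A_ack=7114 B_seq=7158 B_ack=1000

1000 7114 7158 1000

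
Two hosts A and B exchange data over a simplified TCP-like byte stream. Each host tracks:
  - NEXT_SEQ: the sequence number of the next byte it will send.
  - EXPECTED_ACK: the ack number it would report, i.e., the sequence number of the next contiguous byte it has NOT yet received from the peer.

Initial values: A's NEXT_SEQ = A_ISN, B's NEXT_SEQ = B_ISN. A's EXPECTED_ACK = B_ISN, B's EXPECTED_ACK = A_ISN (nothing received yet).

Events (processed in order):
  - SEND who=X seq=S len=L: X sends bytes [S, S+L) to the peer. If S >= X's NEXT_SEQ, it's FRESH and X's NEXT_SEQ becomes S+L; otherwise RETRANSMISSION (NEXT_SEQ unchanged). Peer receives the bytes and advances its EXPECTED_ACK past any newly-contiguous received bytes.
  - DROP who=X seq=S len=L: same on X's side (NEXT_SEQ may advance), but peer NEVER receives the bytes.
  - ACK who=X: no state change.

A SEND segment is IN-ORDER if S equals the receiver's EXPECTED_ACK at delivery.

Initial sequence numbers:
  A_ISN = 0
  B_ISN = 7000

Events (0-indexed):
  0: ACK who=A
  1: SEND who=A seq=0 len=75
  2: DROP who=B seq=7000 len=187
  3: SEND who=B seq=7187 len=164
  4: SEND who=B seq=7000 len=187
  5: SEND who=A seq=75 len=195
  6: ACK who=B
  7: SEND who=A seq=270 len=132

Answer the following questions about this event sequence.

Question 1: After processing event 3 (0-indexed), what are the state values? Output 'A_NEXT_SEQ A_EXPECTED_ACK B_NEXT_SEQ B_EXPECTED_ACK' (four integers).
After event 0: A_seq=0 A_ack=7000 B_seq=7000 B_ack=0
After event 1: A_seq=75 A_ack=7000 B_seq=7000 B_ack=75
After event 2: A_seq=75 A_ack=7000 B_seq=7187 B_ack=75
After event 3: A_seq=75 A_ack=7000 B_seq=7351 B_ack=75

75 7000 7351 75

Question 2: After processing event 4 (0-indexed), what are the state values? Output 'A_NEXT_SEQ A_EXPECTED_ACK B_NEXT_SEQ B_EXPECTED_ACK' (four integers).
After event 0: A_seq=0 A_ack=7000 B_seq=7000 B_ack=0
After event 1: A_seq=75 A_ack=7000 B_seq=7000 B_ack=75
After event 2: A_seq=75 A_ack=7000 B_seq=7187 B_ack=75
After event 3: A_seq=75 A_ack=7000 B_seq=7351 B_ack=75
After event 4: A_seq=75 A_ack=7351 B_seq=7351 B_ack=75

75 7351 7351 75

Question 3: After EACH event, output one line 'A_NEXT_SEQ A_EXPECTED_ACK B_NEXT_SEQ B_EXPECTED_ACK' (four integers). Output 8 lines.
0 7000 7000 0
75 7000 7000 75
75 7000 7187 75
75 7000 7351 75
75 7351 7351 75
270 7351 7351 270
270 7351 7351 270
402 7351 7351 402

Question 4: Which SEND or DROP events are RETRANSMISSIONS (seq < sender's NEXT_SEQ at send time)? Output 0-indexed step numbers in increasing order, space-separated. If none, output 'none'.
Step 1: SEND seq=0 -> fresh
Step 2: DROP seq=7000 -> fresh
Step 3: SEND seq=7187 -> fresh
Step 4: SEND seq=7000 -> retransmit
Step 5: SEND seq=75 -> fresh
Step 7: SEND seq=270 -> fresh

Answer: 4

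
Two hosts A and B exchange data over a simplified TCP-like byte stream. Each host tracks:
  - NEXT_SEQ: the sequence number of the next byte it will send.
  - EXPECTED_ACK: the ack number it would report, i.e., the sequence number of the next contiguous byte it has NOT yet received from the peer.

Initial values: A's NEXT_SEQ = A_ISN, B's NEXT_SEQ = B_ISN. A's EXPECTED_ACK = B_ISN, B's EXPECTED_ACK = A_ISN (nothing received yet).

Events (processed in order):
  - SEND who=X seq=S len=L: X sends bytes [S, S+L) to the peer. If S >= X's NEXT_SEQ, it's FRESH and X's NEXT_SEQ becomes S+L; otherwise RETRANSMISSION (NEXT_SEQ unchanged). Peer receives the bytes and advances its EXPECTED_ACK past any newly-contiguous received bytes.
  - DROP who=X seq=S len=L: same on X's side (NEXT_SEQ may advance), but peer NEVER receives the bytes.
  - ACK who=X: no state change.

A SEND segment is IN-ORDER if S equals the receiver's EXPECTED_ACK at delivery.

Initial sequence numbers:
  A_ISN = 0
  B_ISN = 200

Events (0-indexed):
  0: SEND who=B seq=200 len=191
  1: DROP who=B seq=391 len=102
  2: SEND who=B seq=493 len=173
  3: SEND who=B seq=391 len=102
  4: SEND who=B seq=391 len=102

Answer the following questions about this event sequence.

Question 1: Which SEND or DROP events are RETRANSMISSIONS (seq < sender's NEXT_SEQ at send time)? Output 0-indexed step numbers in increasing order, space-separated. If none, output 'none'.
Step 0: SEND seq=200 -> fresh
Step 1: DROP seq=391 -> fresh
Step 2: SEND seq=493 -> fresh
Step 3: SEND seq=391 -> retransmit
Step 4: SEND seq=391 -> retransmit

Answer: 3 4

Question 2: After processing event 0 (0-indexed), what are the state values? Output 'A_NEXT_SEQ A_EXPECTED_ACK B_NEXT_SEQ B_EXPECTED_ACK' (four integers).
After event 0: A_seq=0 A_ack=391 B_seq=391 B_ack=0

0 391 391 0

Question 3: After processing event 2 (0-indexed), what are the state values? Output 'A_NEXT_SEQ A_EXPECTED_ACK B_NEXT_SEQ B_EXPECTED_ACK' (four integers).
After event 0: A_seq=0 A_ack=391 B_seq=391 B_ack=0
After event 1: A_seq=0 A_ack=391 B_seq=493 B_ack=0
After event 2: A_seq=0 A_ack=391 B_seq=666 B_ack=0

0 391 666 0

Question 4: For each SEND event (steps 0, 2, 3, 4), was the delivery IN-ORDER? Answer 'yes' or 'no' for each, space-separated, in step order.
Step 0: SEND seq=200 -> in-order
Step 2: SEND seq=493 -> out-of-order
Step 3: SEND seq=391 -> in-order
Step 4: SEND seq=391 -> out-of-order

Answer: yes no yes no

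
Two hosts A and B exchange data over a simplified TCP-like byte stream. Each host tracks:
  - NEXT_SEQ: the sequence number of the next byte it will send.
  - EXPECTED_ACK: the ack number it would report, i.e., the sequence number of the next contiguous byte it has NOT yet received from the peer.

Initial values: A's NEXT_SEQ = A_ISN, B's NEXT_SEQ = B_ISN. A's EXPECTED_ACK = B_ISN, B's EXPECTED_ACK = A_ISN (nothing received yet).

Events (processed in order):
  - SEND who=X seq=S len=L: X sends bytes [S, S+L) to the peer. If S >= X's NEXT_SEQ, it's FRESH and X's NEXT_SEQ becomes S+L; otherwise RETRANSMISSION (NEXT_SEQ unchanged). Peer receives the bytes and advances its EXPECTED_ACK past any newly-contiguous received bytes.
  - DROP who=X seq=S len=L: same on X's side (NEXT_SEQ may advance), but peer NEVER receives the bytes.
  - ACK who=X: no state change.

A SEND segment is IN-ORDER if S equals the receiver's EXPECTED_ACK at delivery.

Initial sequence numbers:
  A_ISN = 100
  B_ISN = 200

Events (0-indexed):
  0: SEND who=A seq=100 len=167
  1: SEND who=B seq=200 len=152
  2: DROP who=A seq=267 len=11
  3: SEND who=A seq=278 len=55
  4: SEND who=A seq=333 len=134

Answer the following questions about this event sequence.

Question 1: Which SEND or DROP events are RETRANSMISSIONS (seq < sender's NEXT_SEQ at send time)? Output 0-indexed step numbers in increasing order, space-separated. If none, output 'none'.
Answer: none

Derivation:
Step 0: SEND seq=100 -> fresh
Step 1: SEND seq=200 -> fresh
Step 2: DROP seq=267 -> fresh
Step 3: SEND seq=278 -> fresh
Step 4: SEND seq=333 -> fresh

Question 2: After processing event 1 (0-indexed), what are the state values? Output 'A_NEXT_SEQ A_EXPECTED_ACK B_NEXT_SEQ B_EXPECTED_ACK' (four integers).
After event 0: A_seq=267 A_ack=200 B_seq=200 B_ack=267
After event 1: A_seq=267 A_ack=352 B_seq=352 B_ack=267

267 352 352 267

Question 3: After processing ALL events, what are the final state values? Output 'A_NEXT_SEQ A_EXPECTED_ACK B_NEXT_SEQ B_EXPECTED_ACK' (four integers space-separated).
Answer: 467 352 352 267

Derivation:
After event 0: A_seq=267 A_ack=200 B_seq=200 B_ack=267
After event 1: A_seq=267 A_ack=352 B_seq=352 B_ack=267
After event 2: A_seq=278 A_ack=352 B_seq=352 B_ack=267
After event 3: A_seq=333 A_ack=352 B_seq=352 B_ack=267
After event 4: A_seq=467 A_ack=352 B_seq=352 B_ack=267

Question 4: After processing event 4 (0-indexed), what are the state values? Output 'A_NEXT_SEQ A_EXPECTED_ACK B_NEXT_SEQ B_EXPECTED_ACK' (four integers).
After event 0: A_seq=267 A_ack=200 B_seq=200 B_ack=267
After event 1: A_seq=267 A_ack=352 B_seq=352 B_ack=267
After event 2: A_seq=278 A_ack=352 B_seq=352 B_ack=267
After event 3: A_seq=333 A_ack=352 B_seq=352 B_ack=267
After event 4: A_seq=467 A_ack=352 B_seq=352 B_ack=267

467 352 352 267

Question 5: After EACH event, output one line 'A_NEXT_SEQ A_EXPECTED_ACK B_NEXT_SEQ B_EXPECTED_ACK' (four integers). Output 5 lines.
267 200 200 267
267 352 352 267
278 352 352 267
333 352 352 267
467 352 352 267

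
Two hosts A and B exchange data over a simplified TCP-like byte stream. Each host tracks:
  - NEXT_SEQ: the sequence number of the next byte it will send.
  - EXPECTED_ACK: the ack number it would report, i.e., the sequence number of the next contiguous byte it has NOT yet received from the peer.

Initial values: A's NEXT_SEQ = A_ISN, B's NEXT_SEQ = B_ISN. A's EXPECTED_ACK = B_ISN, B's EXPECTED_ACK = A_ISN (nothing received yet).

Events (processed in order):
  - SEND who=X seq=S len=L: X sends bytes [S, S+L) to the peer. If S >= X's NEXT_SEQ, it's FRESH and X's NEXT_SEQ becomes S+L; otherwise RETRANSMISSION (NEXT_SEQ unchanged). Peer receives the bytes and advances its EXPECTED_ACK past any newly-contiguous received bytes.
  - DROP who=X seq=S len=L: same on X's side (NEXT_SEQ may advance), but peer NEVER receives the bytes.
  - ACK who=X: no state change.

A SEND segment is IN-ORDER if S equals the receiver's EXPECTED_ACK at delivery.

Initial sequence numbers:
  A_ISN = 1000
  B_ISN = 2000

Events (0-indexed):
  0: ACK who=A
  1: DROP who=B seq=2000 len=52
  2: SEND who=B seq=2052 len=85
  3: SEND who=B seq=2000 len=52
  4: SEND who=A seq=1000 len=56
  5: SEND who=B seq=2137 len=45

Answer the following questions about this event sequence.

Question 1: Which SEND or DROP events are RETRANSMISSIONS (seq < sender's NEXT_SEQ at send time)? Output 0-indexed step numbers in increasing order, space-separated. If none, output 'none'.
Answer: 3

Derivation:
Step 1: DROP seq=2000 -> fresh
Step 2: SEND seq=2052 -> fresh
Step 3: SEND seq=2000 -> retransmit
Step 4: SEND seq=1000 -> fresh
Step 5: SEND seq=2137 -> fresh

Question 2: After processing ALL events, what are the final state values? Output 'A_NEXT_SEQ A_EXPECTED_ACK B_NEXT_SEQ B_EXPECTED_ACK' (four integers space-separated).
Answer: 1056 2182 2182 1056

Derivation:
After event 0: A_seq=1000 A_ack=2000 B_seq=2000 B_ack=1000
After event 1: A_seq=1000 A_ack=2000 B_seq=2052 B_ack=1000
After event 2: A_seq=1000 A_ack=2000 B_seq=2137 B_ack=1000
After event 3: A_seq=1000 A_ack=2137 B_seq=2137 B_ack=1000
After event 4: A_seq=1056 A_ack=2137 B_seq=2137 B_ack=1056
After event 5: A_seq=1056 A_ack=2182 B_seq=2182 B_ack=1056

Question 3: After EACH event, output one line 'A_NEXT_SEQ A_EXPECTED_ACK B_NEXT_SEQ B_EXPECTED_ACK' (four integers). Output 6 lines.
1000 2000 2000 1000
1000 2000 2052 1000
1000 2000 2137 1000
1000 2137 2137 1000
1056 2137 2137 1056
1056 2182 2182 1056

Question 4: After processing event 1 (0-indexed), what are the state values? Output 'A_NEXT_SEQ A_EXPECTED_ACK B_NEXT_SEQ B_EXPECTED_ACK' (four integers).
After event 0: A_seq=1000 A_ack=2000 B_seq=2000 B_ack=1000
After event 1: A_seq=1000 A_ack=2000 B_seq=2052 B_ack=1000

1000 2000 2052 1000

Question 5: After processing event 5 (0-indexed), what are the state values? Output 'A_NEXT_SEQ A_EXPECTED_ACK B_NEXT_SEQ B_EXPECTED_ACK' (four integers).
After event 0: A_seq=1000 A_ack=2000 B_seq=2000 B_ack=1000
After event 1: A_seq=1000 A_ack=2000 B_seq=2052 B_ack=1000
After event 2: A_seq=1000 A_ack=2000 B_seq=2137 B_ack=1000
After event 3: A_seq=1000 A_ack=2137 B_seq=2137 B_ack=1000
After event 4: A_seq=1056 A_ack=2137 B_seq=2137 B_ack=1056
After event 5: A_seq=1056 A_ack=2182 B_seq=2182 B_ack=1056

1056 2182 2182 1056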